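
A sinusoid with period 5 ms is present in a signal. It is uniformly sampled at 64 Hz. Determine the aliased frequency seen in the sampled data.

8 Hz

T = 5 ms → f = 1/T = 200 Hz.
200 Hz mod fs = 8 Hz.
8 Hz ≤ fs/2 = 32 Hz, appears at 8 Hz.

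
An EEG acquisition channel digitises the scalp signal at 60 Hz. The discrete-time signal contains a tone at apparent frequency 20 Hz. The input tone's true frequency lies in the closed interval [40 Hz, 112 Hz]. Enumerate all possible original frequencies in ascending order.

40 Hz, 80 Hz, 100 Hz

Frequencies that alias to 20 Hz are k·fs ± 20 Hz for integer k ≥ 0.
k=0: 20 Hz.
k=1: 40 Hz, 80 Hz.
k=2: 100 Hz, 140 Hz.
k=3: 160 Hz, 200 Hz.
Within [40 Hz, 112 Hz]: 40 Hz, 80 Hz, 100 Hz.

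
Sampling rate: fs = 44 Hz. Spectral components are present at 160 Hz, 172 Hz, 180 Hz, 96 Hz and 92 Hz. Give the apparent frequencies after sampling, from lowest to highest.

4 Hz, 8 Hz, 16 Hz

fs/2 = 22 Hz.
160 Hz mod fs = 28 Hz.
28 Hz > fs/2 = 22 Hz, folds to fs − 28 Hz = 16 Hz.
172 Hz mod fs = 40 Hz.
40 Hz > fs/2 = 22 Hz, folds to fs − 40 Hz = 4 Hz.
180 Hz mod fs = 4 Hz.
4 Hz ≤ fs/2 = 22 Hz, appears at 4 Hz.
96 Hz mod fs = 8 Hz.
8 Hz ≤ fs/2 = 22 Hz, appears at 8 Hz.
92 Hz mod fs = 4 Hz.
4 Hz ≤ fs/2 = 22 Hz, appears at 4 Hz.
Distinct values: {4 Hz, 8 Hz, 16 Hz}.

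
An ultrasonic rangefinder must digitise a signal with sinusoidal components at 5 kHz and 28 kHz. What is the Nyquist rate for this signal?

56 kHz

Highest-frequency component: 28 kHz.
Nyquist rate = 2 × 28 kHz = 56 kHz.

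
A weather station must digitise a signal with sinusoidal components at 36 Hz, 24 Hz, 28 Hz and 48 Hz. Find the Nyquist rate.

Highest-frequency component: 48 Hz.
Nyquist rate = 2 × 48 Hz = 96 Hz.

96 Hz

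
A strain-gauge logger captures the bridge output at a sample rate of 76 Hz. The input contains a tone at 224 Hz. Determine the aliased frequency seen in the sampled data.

224 Hz mod fs = 72 Hz.
72 Hz > fs/2 = 38 Hz, folds to fs − 72 Hz = 4 Hz.

4 Hz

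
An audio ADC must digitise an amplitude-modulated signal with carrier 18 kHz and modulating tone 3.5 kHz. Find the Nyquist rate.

43 kHz

AM sidebands sit at fc ± fm = 14.5 kHz and 21.5 kHz.
Highest-frequency component: 21.5 kHz.
Nyquist rate = 2 × 21.5 kHz = 43 kHz.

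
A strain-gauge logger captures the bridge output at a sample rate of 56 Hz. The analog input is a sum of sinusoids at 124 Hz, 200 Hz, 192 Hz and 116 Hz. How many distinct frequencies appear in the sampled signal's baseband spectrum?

3

fs/2 = 28 Hz.
124 Hz mod fs = 12 Hz.
12 Hz ≤ fs/2 = 28 Hz, appears at 12 Hz.
200 Hz mod fs = 32 Hz.
32 Hz > fs/2 = 28 Hz, folds to fs − 32 Hz = 24 Hz.
192 Hz mod fs = 24 Hz.
24 Hz ≤ fs/2 = 28 Hz, appears at 24 Hz.
116 Hz mod fs = 4 Hz.
4 Hz ≤ fs/2 = 28 Hz, appears at 4 Hz.
Distinct values: {4 Hz, 12 Hz, 24 Hz} → 3.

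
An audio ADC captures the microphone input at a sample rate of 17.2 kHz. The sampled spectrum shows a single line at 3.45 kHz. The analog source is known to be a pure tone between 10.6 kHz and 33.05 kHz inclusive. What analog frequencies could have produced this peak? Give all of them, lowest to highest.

13.75 kHz, 20.65 kHz, 30.95 kHz

Frequencies that alias to 3.45 kHz are k·fs ± 3.45 kHz for integer k ≥ 0.
k=0: 3.45 kHz.
k=1: 13.75 kHz, 20.65 kHz.
k=2: 30.95 kHz, 37.85 kHz.
k=3: 48.15 kHz, 55.05 kHz.
Within [10.6 kHz, 33.05 kHz]: 13.75 kHz, 20.65 kHz, 30.95 kHz.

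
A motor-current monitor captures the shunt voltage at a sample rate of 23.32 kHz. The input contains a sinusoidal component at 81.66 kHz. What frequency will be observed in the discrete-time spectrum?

81.66 kHz mod fs = 11.7 kHz.
11.7 kHz > fs/2 = 11.66 kHz, folds to fs − 11.7 kHz = 11.62 kHz.

11.62 kHz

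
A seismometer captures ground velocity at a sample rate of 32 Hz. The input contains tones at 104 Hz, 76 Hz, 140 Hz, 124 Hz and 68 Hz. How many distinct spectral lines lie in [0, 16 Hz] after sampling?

fs/2 = 16 Hz.
104 Hz mod fs = 8 Hz.
8 Hz ≤ fs/2 = 16 Hz, appears at 8 Hz.
76 Hz mod fs = 12 Hz.
12 Hz ≤ fs/2 = 16 Hz, appears at 12 Hz.
140 Hz mod fs = 12 Hz.
12 Hz ≤ fs/2 = 16 Hz, appears at 12 Hz.
124 Hz mod fs = 28 Hz.
28 Hz > fs/2 = 16 Hz, folds to fs − 28 Hz = 4 Hz.
68 Hz mod fs = 4 Hz.
4 Hz ≤ fs/2 = 16 Hz, appears at 4 Hz.
Distinct values: {4 Hz, 8 Hz, 12 Hz} → 3.

3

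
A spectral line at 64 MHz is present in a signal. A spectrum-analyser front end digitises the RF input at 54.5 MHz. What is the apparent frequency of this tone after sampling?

9.5 MHz

64 MHz mod fs = 9.5 MHz.
9.5 MHz ≤ fs/2 = 27.25 MHz, appears at 9.5 MHz.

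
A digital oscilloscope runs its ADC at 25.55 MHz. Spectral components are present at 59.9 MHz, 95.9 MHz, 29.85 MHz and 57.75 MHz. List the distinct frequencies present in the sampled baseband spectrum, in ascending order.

4.3 MHz, 6.3 MHz, 6.65 MHz, 8.8 MHz

fs/2 = 12.775 MHz.
59.9 MHz mod fs = 8.8 MHz.
8.8 MHz ≤ fs/2 = 12.775 MHz, appears at 8.8 MHz.
95.9 MHz mod fs = 19.25 MHz.
19.25 MHz > fs/2 = 12.775 MHz, folds to fs − 19.25 MHz = 6.3 MHz.
29.85 MHz mod fs = 4.3 MHz.
4.3 MHz ≤ fs/2 = 12.775 MHz, appears at 4.3 MHz.
57.75 MHz mod fs = 6.65 MHz.
6.65 MHz ≤ fs/2 = 12.775 MHz, appears at 6.65 MHz.
Distinct values: {4.3 MHz, 6.3 MHz, 6.65 MHz, 8.8 MHz}.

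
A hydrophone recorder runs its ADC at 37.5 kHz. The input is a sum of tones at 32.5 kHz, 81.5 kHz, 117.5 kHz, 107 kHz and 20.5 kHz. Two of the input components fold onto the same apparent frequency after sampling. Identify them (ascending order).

fs/2 = 18.75 kHz.
32.5 kHz > fs/2 = 18.75 kHz, folds to fs − 32.5 kHz = 5 kHz.
81.5 kHz mod fs = 6.5 kHz.
6.5 kHz ≤ fs/2 = 18.75 kHz, appears at 6.5 kHz.
117.5 kHz mod fs = 5 kHz.
5 kHz ≤ fs/2 = 18.75 kHz, appears at 5 kHz.
107 kHz mod fs = 32 kHz.
32 kHz > fs/2 = 18.75 kHz, folds to fs − 32 kHz = 5.5 kHz.
20.5 kHz > fs/2 = 18.75 kHz, folds to fs − 20.5 kHz = 17 kHz.
32.5 kHz and 117.5 kHz both map to 5 kHz.

32.5 kHz, 117.5 kHz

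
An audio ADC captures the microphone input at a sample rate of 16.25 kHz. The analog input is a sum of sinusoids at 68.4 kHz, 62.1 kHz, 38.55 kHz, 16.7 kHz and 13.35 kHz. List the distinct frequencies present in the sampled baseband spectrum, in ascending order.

fs/2 = 8.125 kHz.
68.4 kHz mod fs = 3.4 kHz.
3.4 kHz ≤ fs/2 = 8.125 kHz, appears at 3.4 kHz.
62.1 kHz mod fs = 13.35 kHz.
13.35 kHz > fs/2 = 8.125 kHz, folds to fs − 13.35 kHz = 2.9 kHz.
38.55 kHz mod fs = 6.05 kHz.
6.05 kHz ≤ fs/2 = 8.125 kHz, appears at 6.05 kHz.
16.7 kHz mod fs = 0.45 kHz.
0.45 kHz ≤ fs/2 = 8.125 kHz, appears at 0.45 kHz.
13.35 kHz > fs/2 = 8.125 kHz, folds to fs − 13.35 kHz = 2.9 kHz.
Distinct values: {0.45 kHz, 2.9 kHz, 3.4 kHz, 6.05 kHz}.

0.45 kHz, 2.9 kHz, 3.4 kHz, 6.05 kHz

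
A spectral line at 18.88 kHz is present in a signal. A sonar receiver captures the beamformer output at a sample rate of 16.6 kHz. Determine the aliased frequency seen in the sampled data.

18.88 kHz mod fs = 2.28 kHz.
2.28 kHz ≤ fs/2 = 8.3 kHz, appears at 2.28 kHz.

2.28 kHz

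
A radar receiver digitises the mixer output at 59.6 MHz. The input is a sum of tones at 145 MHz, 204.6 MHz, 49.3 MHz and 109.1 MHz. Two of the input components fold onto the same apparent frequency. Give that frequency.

25.8 MHz

fs/2 = 29.8 MHz.
145 MHz mod fs = 25.8 MHz.
25.8 MHz ≤ fs/2 = 29.8 MHz, appears at 25.8 MHz.
204.6 MHz mod fs = 25.8 MHz.
25.8 MHz ≤ fs/2 = 29.8 MHz, appears at 25.8 MHz.
49.3 MHz > fs/2 = 29.8 MHz, folds to fs − 49.3 MHz = 10.3 MHz.
109.1 MHz mod fs = 49.5 MHz.
49.5 MHz > fs/2 = 29.8 MHz, folds to fs − 49.5 MHz = 10.1 MHz.
145 MHz and 204.6 MHz both map to 25.8 MHz.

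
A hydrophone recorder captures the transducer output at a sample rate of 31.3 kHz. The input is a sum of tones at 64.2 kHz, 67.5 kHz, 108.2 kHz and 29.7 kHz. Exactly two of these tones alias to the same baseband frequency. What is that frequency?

fs/2 = 15.65 kHz.
64.2 kHz mod fs = 1.6 kHz.
1.6 kHz ≤ fs/2 = 15.65 kHz, appears at 1.6 kHz.
67.5 kHz mod fs = 4.9 kHz.
4.9 kHz ≤ fs/2 = 15.65 kHz, appears at 4.9 kHz.
108.2 kHz mod fs = 14.3 kHz.
14.3 kHz ≤ fs/2 = 15.65 kHz, appears at 14.3 kHz.
29.7 kHz > fs/2 = 15.65 kHz, folds to fs − 29.7 kHz = 1.6 kHz.
29.7 kHz and 64.2 kHz both map to 1.6 kHz.

1.6 kHz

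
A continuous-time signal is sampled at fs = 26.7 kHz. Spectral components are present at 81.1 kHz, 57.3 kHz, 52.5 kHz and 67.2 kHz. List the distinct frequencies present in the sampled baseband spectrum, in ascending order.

0.9 kHz, 1 kHz, 3.9 kHz, 12.9 kHz

fs/2 = 13.35 kHz.
81.1 kHz mod fs = 1 kHz.
1 kHz ≤ fs/2 = 13.35 kHz, appears at 1 kHz.
57.3 kHz mod fs = 3.9 kHz.
3.9 kHz ≤ fs/2 = 13.35 kHz, appears at 3.9 kHz.
52.5 kHz mod fs = 25.8 kHz.
25.8 kHz > fs/2 = 13.35 kHz, folds to fs − 25.8 kHz = 0.9 kHz.
67.2 kHz mod fs = 13.8 kHz.
13.8 kHz > fs/2 = 13.35 kHz, folds to fs − 13.8 kHz = 12.9 kHz.
Distinct values: {0.9 kHz, 1 kHz, 3.9 kHz, 12.9 kHz}.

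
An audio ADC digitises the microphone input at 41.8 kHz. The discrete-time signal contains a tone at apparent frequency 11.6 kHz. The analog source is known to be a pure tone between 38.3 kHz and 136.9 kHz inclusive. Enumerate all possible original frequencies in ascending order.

53.4 kHz, 72 kHz, 95.2 kHz, 113.8 kHz

Frequencies that alias to 11.6 kHz are k·fs ± 11.6 kHz for integer k ≥ 0.
k=0: 11.6 kHz.
k=1: 30.2 kHz, 53.4 kHz.
k=2: 72 kHz, 95.2 kHz.
k=3: 113.8 kHz, 137 kHz.
k=4: 155.6 kHz, 178.8 kHz.
Within [38.3 kHz, 136.9 kHz]: 53.4 kHz, 72 kHz, 95.2 kHz, 113.8 kHz.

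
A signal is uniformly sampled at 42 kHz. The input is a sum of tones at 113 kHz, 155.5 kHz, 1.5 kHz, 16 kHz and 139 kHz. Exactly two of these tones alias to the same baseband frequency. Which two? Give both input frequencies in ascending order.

113 kHz, 139 kHz

fs/2 = 21 kHz.
113 kHz mod fs = 29 kHz.
29 kHz > fs/2 = 21 kHz, folds to fs − 29 kHz = 13 kHz.
155.5 kHz mod fs = 29.5 kHz.
29.5 kHz > fs/2 = 21 kHz, folds to fs − 29.5 kHz = 12.5 kHz.
1.5 kHz ≤ fs/2 = 21 kHz, passes unchanged.
16 kHz ≤ fs/2 = 21 kHz, passes unchanged.
139 kHz mod fs = 13 kHz.
13 kHz ≤ fs/2 = 21 kHz, appears at 13 kHz.
113 kHz and 139 kHz both map to 13 kHz.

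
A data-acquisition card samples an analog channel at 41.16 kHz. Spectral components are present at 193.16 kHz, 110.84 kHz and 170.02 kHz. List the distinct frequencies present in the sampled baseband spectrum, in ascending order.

fs/2 = 20.58 kHz.
193.16 kHz mod fs = 28.52 kHz.
28.52 kHz > fs/2 = 20.58 kHz, folds to fs − 28.52 kHz = 12.64 kHz.
110.84 kHz mod fs = 28.52 kHz.
28.52 kHz > fs/2 = 20.58 kHz, folds to fs − 28.52 kHz = 12.64 kHz.
170.02 kHz mod fs = 5.38 kHz.
5.38 kHz ≤ fs/2 = 20.58 kHz, appears at 5.38 kHz.
Distinct values: {5.38 kHz, 12.64 kHz}.

5.38 kHz, 12.64 kHz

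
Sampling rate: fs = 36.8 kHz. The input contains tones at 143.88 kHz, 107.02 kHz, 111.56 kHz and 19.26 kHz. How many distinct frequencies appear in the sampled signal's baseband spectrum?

fs/2 = 18.4 kHz.
143.88 kHz mod fs = 33.48 kHz.
33.48 kHz > fs/2 = 18.4 kHz, folds to fs − 33.48 kHz = 3.32 kHz.
107.02 kHz mod fs = 33.42 kHz.
33.42 kHz > fs/2 = 18.4 kHz, folds to fs − 33.42 kHz = 3.38 kHz.
111.56 kHz mod fs = 1.16 kHz.
1.16 kHz ≤ fs/2 = 18.4 kHz, appears at 1.16 kHz.
19.26 kHz > fs/2 = 18.4 kHz, folds to fs − 19.26 kHz = 17.54 kHz.
Distinct values: {1.16 kHz, 3.32 kHz, 3.38 kHz, 17.54 kHz} → 4.

4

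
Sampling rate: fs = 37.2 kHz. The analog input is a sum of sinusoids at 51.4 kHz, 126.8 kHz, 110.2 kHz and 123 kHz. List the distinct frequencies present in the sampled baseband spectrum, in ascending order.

1.4 kHz, 11.4 kHz, 14.2 kHz, 15.2 kHz

fs/2 = 18.6 kHz.
51.4 kHz mod fs = 14.2 kHz.
14.2 kHz ≤ fs/2 = 18.6 kHz, appears at 14.2 kHz.
126.8 kHz mod fs = 15.2 kHz.
15.2 kHz ≤ fs/2 = 18.6 kHz, appears at 15.2 kHz.
110.2 kHz mod fs = 35.8 kHz.
35.8 kHz > fs/2 = 18.6 kHz, folds to fs − 35.8 kHz = 1.4 kHz.
123 kHz mod fs = 11.4 kHz.
11.4 kHz ≤ fs/2 = 18.6 kHz, appears at 11.4 kHz.
Distinct values: {1.4 kHz, 11.4 kHz, 14.2 kHz, 15.2 kHz}.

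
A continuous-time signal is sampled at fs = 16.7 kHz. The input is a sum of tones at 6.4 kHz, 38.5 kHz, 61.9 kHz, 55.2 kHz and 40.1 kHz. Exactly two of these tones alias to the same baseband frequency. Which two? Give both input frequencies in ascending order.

fs/2 = 8.35 kHz.
6.4 kHz ≤ fs/2 = 8.35 kHz, passes unchanged.
38.5 kHz mod fs = 5.1 kHz.
5.1 kHz ≤ fs/2 = 8.35 kHz, appears at 5.1 kHz.
61.9 kHz mod fs = 11.8 kHz.
11.8 kHz > fs/2 = 8.35 kHz, folds to fs − 11.8 kHz = 4.9 kHz.
55.2 kHz mod fs = 5.1 kHz.
5.1 kHz ≤ fs/2 = 8.35 kHz, appears at 5.1 kHz.
40.1 kHz mod fs = 6.7 kHz.
6.7 kHz ≤ fs/2 = 8.35 kHz, appears at 6.7 kHz.
38.5 kHz and 55.2 kHz both map to 5.1 kHz.

38.5 kHz, 55.2 kHz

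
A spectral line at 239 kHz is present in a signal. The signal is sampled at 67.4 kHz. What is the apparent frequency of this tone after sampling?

239 kHz mod fs = 36.8 kHz.
36.8 kHz > fs/2 = 33.7 kHz, folds to fs − 36.8 kHz = 30.6 kHz.

30.6 kHz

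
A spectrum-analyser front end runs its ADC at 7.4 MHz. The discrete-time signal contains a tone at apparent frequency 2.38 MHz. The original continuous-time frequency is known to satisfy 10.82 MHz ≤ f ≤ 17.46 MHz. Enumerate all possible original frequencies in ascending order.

Frequencies that alias to 2.38 MHz are k·fs ± 2.38 MHz for integer k ≥ 0.
k=0: 2.38 MHz.
k=1: 5.02 MHz, 9.78 MHz.
k=2: 12.42 MHz, 17.18 MHz.
k=3: 19.82 MHz, 24.58 MHz.
Within [10.82 MHz, 17.46 MHz]: 12.42 MHz, 17.18 MHz.

12.42 MHz, 17.18 MHz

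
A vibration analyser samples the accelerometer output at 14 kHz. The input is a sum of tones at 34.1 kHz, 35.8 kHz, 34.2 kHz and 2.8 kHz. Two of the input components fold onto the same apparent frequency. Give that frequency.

6.2 kHz

fs/2 = 7 kHz.
34.1 kHz mod fs = 6.1 kHz.
6.1 kHz ≤ fs/2 = 7 kHz, appears at 6.1 kHz.
35.8 kHz mod fs = 7.8 kHz.
7.8 kHz > fs/2 = 7 kHz, folds to fs − 7.8 kHz = 6.2 kHz.
34.2 kHz mod fs = 6.2 kHz.
6.2 kHz ≤ fs/2 = 7 kHz, appears at 6.2 kHz.
2.8 kHz ≤ fs/2 = 7 kHz, passes unchanged.
34.2 kHz and 35.8 kHz both map to 6.2 kHz.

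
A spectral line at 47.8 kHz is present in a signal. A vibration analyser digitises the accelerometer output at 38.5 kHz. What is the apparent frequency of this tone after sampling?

47.8 kHz mod fs = 9.3 kHz.
9.3 kHz ≤ fs/2 = 19.25 kHz, appears at 9.3 kHz.

9.3 kHz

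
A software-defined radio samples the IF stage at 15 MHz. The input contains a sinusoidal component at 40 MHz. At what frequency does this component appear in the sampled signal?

40 MHz mod fs = 10 MHz.
10 MHz > fs/2 = 7.5 MHz, folds to fs − 10 MHz = 5 MHz.

5 MHz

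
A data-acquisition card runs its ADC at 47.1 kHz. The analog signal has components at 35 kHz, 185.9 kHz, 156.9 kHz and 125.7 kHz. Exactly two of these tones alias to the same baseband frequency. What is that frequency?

15.6 kHz

fs/2 = 23.55 kHz.
35 kHz > fs/2 = 23.55 kHz, folds to fs − 35 kHz = 12.1 kHz.
185.9 kHz mod fs = 44.6 kHz.
44.6 kHz > fs/2 = 23.55 kHz, folds to fs − 44.6 kHz = 2.5 kHz.
156.9 kHz mod fs = 15.6 kHz.
15.6 kHz ≤ fs/2 = 23.55 kHz, appears at 15.6 kHz.
125.7 kHz mod fs = 31.5 kHz.
31.5 kHz > fs/2 = 23.55 kHz, folds to fs − 31.5 kHz = 15.6 kHz.
125.7 kHz and 156.9 kHz both map to 15.6 kHz.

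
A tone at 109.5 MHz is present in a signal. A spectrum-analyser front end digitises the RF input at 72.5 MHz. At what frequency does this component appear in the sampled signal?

109.5 MHz mod fs = 37 MHz.
37 MHz > fs/2 = 36.25 MHz, folds to fs − 37 MHz = 35.5 MHz.

35.5 MHz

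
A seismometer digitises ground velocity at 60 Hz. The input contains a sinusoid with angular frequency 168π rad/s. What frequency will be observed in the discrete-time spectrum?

24 Hz

ω = 168π rad/s → f = ω/(2π) = 84 Hz.
84 Hz mod fs = 24 Hz.
24 Hz ≤ fs/2 = 30 Hz, appears at 24 Hz.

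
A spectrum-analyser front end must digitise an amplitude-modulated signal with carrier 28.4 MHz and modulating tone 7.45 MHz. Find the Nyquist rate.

71.7 MHz

AM sidebands sit at fc ± fm = 20.95 MHz and 35.85 MHz.
Highest-frequency component: 35.85 MHz.
Nyquist rate = 2 × 35.85 MHz = 71.7 MHz.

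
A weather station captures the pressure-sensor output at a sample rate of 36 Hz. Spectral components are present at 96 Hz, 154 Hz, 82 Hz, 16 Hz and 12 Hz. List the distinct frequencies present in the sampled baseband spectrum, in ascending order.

10 Hz, 12 Hz, 16 Hz

fs/2 = 18 Hz.
96 Hz mod fs = 24 Hz.
24 Hz > fs/2 = 18 Hz, folds to fs − 24 Hz = 12 Hz.
154 Hz mod fs = 10 Hz.
10 Hz ≤ fs/2 = 18 Hz, appears at 10 Hz.
82 Hz mod fs = 10 Hz.
10 Hz ≤ fs/2 = 18 Hz, appears at 10 Hz.
16 Hz ≤ fs/2 = 18 Hz, passes unchanged.
12 Hz ≤ fs/2 = 18 Hz, passes unchanged.
Distinct values: {10 Hz, 12 Hz, 16 Hz}.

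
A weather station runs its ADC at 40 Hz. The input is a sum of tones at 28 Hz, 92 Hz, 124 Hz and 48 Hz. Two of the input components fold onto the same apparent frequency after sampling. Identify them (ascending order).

28 Hz, 92 Hz

fs/2 = 20 Hz.
28 Hz > fs/2 = 20 Hz, folds to fs − 28 Hz = 12 Hz.
92 Hz mod fs = 12 Hz.
12 Hz ≤ fs/2 = 20 Hz, appears at 12 Hz.
124 Hz mod fs = 4 Hz.
4 Hz ≤ fs/2 = 20 Hz, appears at 4 Hz.
48 Hz mod fs = 8 Hz.
8 Hz ≤ fs/2 = 20 Hz, appears at 8 Hz.
28 Hz and 92 Hz both map to 12 Hz.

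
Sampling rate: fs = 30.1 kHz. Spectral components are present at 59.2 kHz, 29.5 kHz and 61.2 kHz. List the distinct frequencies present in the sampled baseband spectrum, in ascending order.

0.6 kHz, 1 kHz

fs/2 = 15.05 kHz.
59.2 kHz mod fs = 29.1 kHz.
29.1 kHz > fs/2 = 15.05 kHz, folds to fs − 29.1 kHz = 1 kHz.
29.5 kHz > fs/2 = 15.05 kHz, folds to fs − 29.5 kHz = 0.6 kHz.
61.2 kHz mod fs = 1 kHz.
1 kHz ≤ fs/2 = 15.05 kHz, appears at 1 kHz.
Distinct values: {0.6 kHz, 1 kHz}.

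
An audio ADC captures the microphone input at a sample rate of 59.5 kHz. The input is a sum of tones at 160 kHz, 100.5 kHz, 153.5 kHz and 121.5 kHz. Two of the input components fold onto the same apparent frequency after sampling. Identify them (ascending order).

fs/2 = 29.75 kHz.
160 kHz mod fs = 41 kHz.
41 kHz > fs/2 = 29.75 kHz, folds to fs − 41 kHz = 18.5 kHz.
100.5 kHz mod fs = 41 kHz.
41 kHz > fs/2 = 29.75 kHz, folds to fs − 41 kHz = 18.5 kHz.
153.5 kHz mod fs = 34.5 kHz.
34.5 kHz > fs/2 = 29.75 kHz, folds to fs − 34.5 kHz = 25 kHz.
121.5 kHz mod fs = 2.5 kHz.
2.5 kHz ≤ fs/2 = 29.75 kHz, appears at 2.5 kHz.
100.5 kHz and 160 kHz both map to 18.5 kHz.

100.5 kHz, 160 kHz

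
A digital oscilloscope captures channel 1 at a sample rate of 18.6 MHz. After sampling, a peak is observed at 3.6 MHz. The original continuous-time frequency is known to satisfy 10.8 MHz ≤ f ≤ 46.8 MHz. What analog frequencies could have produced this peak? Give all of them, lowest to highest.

Frequencies that alias to 3.6 MHz are k·fs ± 3.6 MHz for integer k ≥ 0.
k=0: 3.6 MHz.
k=1: 15 MHz, 22.2 MHz.
k=2: 33.6 MHz, 40.8 MHz.
k=3: 52.2 MHz, 59.4 MHz.
Within [10.8 MHz, 46.8 MHz]: 15 MHz, 22.2 MHz, 33.6 MHz, 40.8 MHz.

15 MHz, 22.2 MHz, 33.6 MHz, 40.8 MHz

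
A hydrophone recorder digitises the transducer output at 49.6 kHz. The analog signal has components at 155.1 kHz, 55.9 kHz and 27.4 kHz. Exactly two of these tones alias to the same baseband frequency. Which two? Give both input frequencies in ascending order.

fs/2 = 24.8 kHz.
155.1 kHz mod fs = 6.3 kHz.
6.3 kHz ≤ fs/2 = 24.8 kHz, appears at 6.3 kHz.
55.9 kHz mod fs = 6.3 kHz.
6.3 kHz ≤ fs/2 = 24.8 kHz, appears at 6.3 kHz.
27.4 kHz > fs/2 = 24.8 kHz, folds to fs − 27.4 kHz = 22.2 kHz.
55.9 kHz and 155.1 kHz both map to 6.3 kHz.

55.9 kHz, 155.1 kHz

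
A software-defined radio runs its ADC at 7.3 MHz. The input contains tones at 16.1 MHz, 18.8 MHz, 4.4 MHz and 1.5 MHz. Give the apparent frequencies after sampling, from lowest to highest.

fs/2 = 3.65 MHz.
16.1 MHz mod fs = 1.5 MHz.
1.5 MHz ≤ fs/2 = 3.65 MHz, appears at 1.5 MHz.
18.8 MHz mod fs = 4.2 MHz.
4.2 MHz > fs/2 = 3.65 MHz, folds to fs − 4.2 MHz = 3.1 MHz.
4.4 MHz > fs/2 = 3.65 MHz, folds to fs − 4.4 MHz = 2.9 MHz.
1.5 MHz ≤ fs/2 = 3.65 MHz, passes unchanged.
Distinct values: {1.5 MHz, 2.9 MHz, 3.1 MHz}.

1.5 MHz, 2.9 MHz, 3.1 MHz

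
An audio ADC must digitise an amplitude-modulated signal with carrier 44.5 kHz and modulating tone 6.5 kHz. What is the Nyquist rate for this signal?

AM sidebands sit at fc ± fm = 38 kHz and 51 kHz.
Highest-frequency component: 51 kHz.
Nyquist rate = 2 × 51 kHz = 102 kHz.

102 kHz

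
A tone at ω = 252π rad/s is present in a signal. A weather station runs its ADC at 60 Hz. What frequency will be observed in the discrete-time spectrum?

ω = 252π rad/s → f = ω/(2π) = 126 Hz.
126 Hz mod fs = 6 Hz.
6 Hz ≤ fs/2 = 30 Hz, appears at 6 Hz.

6 Hz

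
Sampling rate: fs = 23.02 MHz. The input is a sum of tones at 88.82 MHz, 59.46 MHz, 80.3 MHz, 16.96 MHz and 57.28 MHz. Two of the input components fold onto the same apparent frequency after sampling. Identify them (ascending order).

fs/2 = 11.51 MHz.
88.82 MHz mod fs = 19.76 MHz.
19.76 MHz > fs/2 = 11.51 MHz, folds to fs − 19.76 MHz = 3.26 MHz.
59.46 MHz mod fs = 13.42 MHz.
13.42 MHz > fs/2 = 11.51 MHz, folds to fs − 13.42 MHz = 9.6 MHz.
80.3 MHz mod fs = 11.24 MHz.
11.24 MHz ≤ fs/2 = 11.51 MHz, appears at 11.24 MHz.
16.96 MHz > fs/2 = 11.51 MHz, folds to fs − 16.96 MHz = 6.06 MHz.
57.28 MHz mod fs = 11.24 MHz.
11.24 MHz ≤ fs/2 = 11.51 MHz, appears at 11.24 MHz.
57.28 MHz and 80.3 MHz both map to 11.24 MHz.

57.28 MHz, 80.3 MHz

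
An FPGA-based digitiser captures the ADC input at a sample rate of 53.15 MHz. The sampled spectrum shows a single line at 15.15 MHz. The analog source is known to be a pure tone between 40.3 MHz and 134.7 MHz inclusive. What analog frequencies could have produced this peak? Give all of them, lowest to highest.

68.3 MHz, 91.15 MHz, 121.45 MHz

Frequencies that alias to 15.15 MHz are k·fs ± 15.15 MHz for integer k ≥ 0.
k=0: 15.15 MHz.
k=1: 38 MHz, 68.3 MHz.
k=2: 91.15 MHz, 121.45 MHz.
k=3: 144.3 MHz, 174.6 MHz.
Within [40.3 MHz, 134.7 MHz]: 68.3 MHz, 91.15 MHz, 121.45 MHz.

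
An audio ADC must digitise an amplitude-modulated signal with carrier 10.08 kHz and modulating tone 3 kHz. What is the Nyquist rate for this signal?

AM sidebands sit at fc ± fm = 7.08 kHz and 13.08 kHz.
Highest-frequency component: 13.08 kHz.
Nyquist rate = 2 × 13.08 kHz = 26.16 kHz.

26.16 kHz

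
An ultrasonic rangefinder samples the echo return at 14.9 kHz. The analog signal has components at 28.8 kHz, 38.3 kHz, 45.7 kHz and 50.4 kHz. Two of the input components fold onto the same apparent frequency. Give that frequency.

1 kHz

fs/2 = 7.45 kHz.
28.8 kHz mod fs = 13.9 kHz.
13.9 kHz > fs/2 = 7.45 kHz, folds to fs − 13.9 kHz = 1 kHz.
38.3 kHz mod fs = 8.5 kHz.
8.5 kHz > fs/2 = 7.45 kHz, folds to fs − 8.5 kHz = 6.4 kHz.
45.7 kHz mod fs = 1 kHz.
1 kHz ≤ fs/2 = 7.45 kHz, appears at 1 kHz.
50.4 kHz mod fs = 5.7 kHz.
5.7 kHz ≤ fs/2 = 7.45 kHz, appears at 5.7 kHz.
28.8 kHz and 45.7 kHz both map to 1 kHz.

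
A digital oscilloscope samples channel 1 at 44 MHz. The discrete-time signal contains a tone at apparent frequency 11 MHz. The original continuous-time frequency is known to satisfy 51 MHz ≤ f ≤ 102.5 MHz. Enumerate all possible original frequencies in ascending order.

Frequencies that alias to 11 MHz are k·fs ± 11 MHz for integer k ≥ 0.
k=0: 11 MHz.
k=1: 33 MHz, 55 MHz.
k=2: 77 MHz, 99 MHz.
k=3: 121 MHz, 143 MHz.
Within [51 MHz, 102.5 MHz]: 55 MHz, 77 MHz, 99 MHz.

55 MHz, 77 MHz, 99 MHz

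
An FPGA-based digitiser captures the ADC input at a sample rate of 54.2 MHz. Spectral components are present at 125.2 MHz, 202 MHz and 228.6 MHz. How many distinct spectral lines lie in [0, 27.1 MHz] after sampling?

3

fs/2 = 27.1 MHz.
125.2 MHz mod fs = 16.8 MHz.
16.8 MHz ≤ fs/2 = 27.1 MHz, appears at 16.8 MHz.
202 MHz mod fs = 39.4 MHz.
39.4 MHz > fs/2 = 27.1 MHz, folds to fs − 39.4 MHz = 14.8 MHz.
228.6 MHz mod fs = 11.8 MHz.
11.8 MHz ≤ fs/2 = 27.1 MHz, appears at 11.8 MHz.
Distinct values: {11.8 MHz, 14.8 MHz, 16.8 MHz} → 3.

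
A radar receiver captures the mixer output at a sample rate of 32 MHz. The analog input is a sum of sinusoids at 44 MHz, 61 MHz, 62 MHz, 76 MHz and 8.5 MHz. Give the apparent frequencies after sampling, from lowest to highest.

2 MHz, 3 MHz, 8.5 MHz, 12 MHz

fs/2 = 16 MHz.
44 MHz mod fs = 12 MHz.
12 MHz ≤ fs/2 = 16 MHz, appears at 12 MHz.
61 MHz mod fs = 29 MHz.
29 MHz > fs/2 = 16 MHz, folds to fs − 29 MHz = 3 MHz.
62 MHz mod fs = 30 MHz.
30 MHz > fs/2 = 16 MHz, folds to fs − 30 MHz = 2 MHz.
76 MHz mod fs = 12 MHz.
12 MHz ≤ fs/2 = 16 MHz, appears at 12 MHz.
8.5 MHz ≤ fs/2 = 16 MHz, passes unchanged.
Distinct values: {2 MHz, 3 MHz, 8.5 MHz, 12 MHz}.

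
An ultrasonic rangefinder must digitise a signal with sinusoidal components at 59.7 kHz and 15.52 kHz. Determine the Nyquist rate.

Highest-frequency component: 59.7 kHz.
Nyquist rate = 2 × 59.7 kHz = 119.4 kHz.

119.4 kHz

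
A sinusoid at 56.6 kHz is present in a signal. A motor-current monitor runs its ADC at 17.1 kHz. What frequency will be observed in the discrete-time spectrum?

56.6 kHz mod fs = 5.3 kHz.
5.3 kHz ≤ fs/2 = 8.55 kHz, appears at 5.3 kHz.

5.3 kHz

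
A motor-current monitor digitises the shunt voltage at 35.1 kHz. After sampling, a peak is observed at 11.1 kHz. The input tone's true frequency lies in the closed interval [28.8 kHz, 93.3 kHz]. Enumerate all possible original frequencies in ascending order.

Frequencies that alias to 11.1 kHz are k·fs ± 11.1 kHz for integer k ≥ 0.
k=0: 11.1 kHz.
k=1: 24 kHz, 46.2 kHz.
k=2: 59.1 kHz, 81.3 kHz.
k=3: 94.2 kHz, 116.4 kHz.
Within [28.8 kHz, 93.3 kHz]: 46.2 kHz, 59.1 kHz, 81.3 kHz.

46.2 kHz, 59.1 kHz, 81.3 kHz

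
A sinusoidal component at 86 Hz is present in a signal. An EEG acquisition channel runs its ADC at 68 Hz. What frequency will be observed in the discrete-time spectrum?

18 Hz

86 Hz mod fs = 18 Hz.
18 Hz ≤ fs/2 = 34 Hz, appears at 18 Hz.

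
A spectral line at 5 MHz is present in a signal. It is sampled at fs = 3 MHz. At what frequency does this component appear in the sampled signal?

1 MHz

5 MHz mod fs = 2 MHz.
2 MHz > fs/2 = 1.5 MHz, folds to fs − 2 MHz = 1 MHz.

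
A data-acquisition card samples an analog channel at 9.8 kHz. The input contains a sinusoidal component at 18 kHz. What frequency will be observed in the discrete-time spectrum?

18 kHz mod fs = 8.2 kHz.
8.2 kHz > fs/2 = 4.9 kHz, folds to fs − 8.2 kHz = 1.6 kHz.

1.6 kHz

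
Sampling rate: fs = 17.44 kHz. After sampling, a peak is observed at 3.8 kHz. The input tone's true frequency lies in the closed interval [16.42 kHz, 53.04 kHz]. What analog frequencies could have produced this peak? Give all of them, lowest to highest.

21.24 kHz, 31.08 kHz, 38.68 kHz, 48.52 kHz

Frequencies that alias to 3.8 kHz are k·fs ± 3.8 kHz for integer k ≥ 0.
k=0: 3.8 kHz.
k=1: 13.64 kHz, 21.24 kHz.
k=2: 31.08 kHz, 38.68 kHz.
k=3: 48.52 kHz, 56.12 kHz.
k=4: 65.96 kHz, 73.56 kHz.
Within [16.42 kHz, 53.04 kHz]: 21.24 kHz, 31.08 kHz, 38.68 kHz, 48.52 kHz.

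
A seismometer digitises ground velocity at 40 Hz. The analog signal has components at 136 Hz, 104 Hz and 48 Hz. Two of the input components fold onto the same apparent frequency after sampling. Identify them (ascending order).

104 Hz, 136 Hz

fs/2 = 20 Hz.
136 Hz mod fs = 16 Hz.
16 Hz ≤ fs/2 = 20 Hz, appears at 16 Hz.
104 Hz mod fs = 24 Hz.
24 Hz > fs/2 = 20 Hz, folds to fs − 24 Hz = 16 Hz.
48 Hz mod fs = 8 Hz.
8 Hz ≤ fs/2 = 20 Hz, appears at 8 Hz.
104 Hz and 136 Hz both map to 16 Hz.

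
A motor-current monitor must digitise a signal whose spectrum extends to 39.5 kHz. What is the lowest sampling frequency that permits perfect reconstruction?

Nyquist rate = 2 × 39.5 kHz = 79 kHz.

79 kHz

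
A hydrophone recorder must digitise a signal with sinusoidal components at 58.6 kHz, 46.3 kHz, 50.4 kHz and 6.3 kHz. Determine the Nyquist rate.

117.2 kHz

Highest-frequency component: 58.6 kHz.
Nyquist rate = 2 × 58.6 kHz = 117.2 kHz.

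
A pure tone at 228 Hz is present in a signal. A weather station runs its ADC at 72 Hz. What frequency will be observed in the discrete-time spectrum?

12 Hz

228 Hz mod fs = 12 Hz.
12 Hz ≤ fs/2 = 36 Hz, appears at 12 Hz.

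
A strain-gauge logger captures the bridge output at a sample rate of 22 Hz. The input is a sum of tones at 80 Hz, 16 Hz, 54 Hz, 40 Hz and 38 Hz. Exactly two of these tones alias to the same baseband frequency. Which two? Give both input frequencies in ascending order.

16 Hz, 38 Hz

fs/2 = 11 Hz.
80 Hz mod fs = 14 Hz.
14 Hz > fs/2 = 11 Hz, folds to fs − 14 Hz = 8 Hz.
16 Hz > fs/2 = 11 Hz, folds to fs − 16 Hz = 6 Hz.
54 Hz mod fs = 10 Hz.
10 Hz ≤ fs/2 = 11 Hz, appears at 10 Hz.
40 Hz mod fs = 18 Hz.
18 Hz > fs/2 = 11 Hz, folds to fs − 18 Hz = 4 Hz.
38 Hz mod fs = 16 Hz.
16 Hz > fs/2 = 11 Hz, folds to fs − 16 Hz = 6 Hz.
16 Hz and 38 Hz both map to 6 Hz.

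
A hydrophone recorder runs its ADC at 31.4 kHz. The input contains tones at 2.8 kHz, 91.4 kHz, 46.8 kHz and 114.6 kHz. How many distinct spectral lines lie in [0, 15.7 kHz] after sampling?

fs/2 = 15.7 kHz.
2.8 kHz ≤ fs/2 = 15.7 kHz, passes unchanged.
91.4 kHz mod fs = 28.6 kHz.
28.6 kHz > fs/2 = 15.7 kHz, folds to fs − 28.6 kHz = 2.8 kHz.
46.8 kHz mod fs = 15.4 kHz.
15.4 kHz ≤ fs/2 = 15.7 kHz, appears at 15.4 kHz.
114.6 kHz mod fs = 20.4 kHz.
20.4 kHz > fs/2 = 15.7 kHz, folds to fs − 20.4 kHz = 11 kHz.
Distinct values: {2.8 kHz, 11 kHz, 15.4 kHz} → 3.

3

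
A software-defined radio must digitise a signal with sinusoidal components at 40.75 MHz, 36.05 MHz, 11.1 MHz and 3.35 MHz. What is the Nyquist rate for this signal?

81.5 MHz

Highest-frequency component: 40.75 MHz.
Nyquist rate = 2 × 40.75 MHz = 81.5 MHz.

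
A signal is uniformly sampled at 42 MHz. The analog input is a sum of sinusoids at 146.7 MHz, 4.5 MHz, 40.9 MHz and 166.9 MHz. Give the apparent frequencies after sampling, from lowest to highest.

fs/2 = 21 MHz.
146.7 MHz mod fs = 20.7 MHz.
20.7 MHz ≤ fs/2 = 21 MHz, appears at 20.7 MHz.
4.5 MHz ≤ fs/2 = 21 MHz, passes unchanged.
40.9 MHz > fs/2 = 21 MHz, folds to fs − 40.9 MHz = 1.1 MHz.
166.9 MHz mod fs = 40.9 MHz.
40.9 MHz > fs/2 = 21 MHz, folds to fs − 40.9 MHz = 1.1 MHz.
Distinct values: {1.1 MHz, 4.5 MHz, 20.7 MHz}.

1.1 MHz, 4.5 MHz, 20.7 MHz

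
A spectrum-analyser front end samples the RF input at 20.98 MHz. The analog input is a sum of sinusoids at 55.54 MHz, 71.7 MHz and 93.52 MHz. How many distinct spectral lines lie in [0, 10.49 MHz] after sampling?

fs/2 = 10.49 MHz.
55.54 MHz mod fs = 13.58 MHz.
13.58 MHz > fs/2 = 10.49 MHz, folds to fs − 13.58 MHz = 7.4 MHz.
71.7 MHz mod fs = 8.76 MHz.
8.76 MHz ≤ fs/2 = 10.49 MHz, appears at 8.76 MHz.
93.52 MHz mod fs = 9.6 MHz.
9.6 MHz ≤ fs/2 = 10.49 MHz, appears at 9.6 MHz.
Distinct values: {7.4 MHz, 8.76 MHz, 9.6 MHz} → 3.

3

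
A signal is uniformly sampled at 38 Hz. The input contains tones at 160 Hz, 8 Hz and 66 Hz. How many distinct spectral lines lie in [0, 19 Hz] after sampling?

2

fs/2 = 19 Hz.
160 Hz mod fs = 8 Hz.
8 Hz ≤ fs/2 = 19 Hz, appears at 8 Hz.
8 Hz ≤ fs/2 = 19 Hz, passes unchanged.
66 Hz mod fs = 28 Hz.
28 Hz > fs/2 = 19 Hz, folds to fs − 28 Hz = 10 Hz.
Distinct values: {8 Hz, 10 Hz} → 2.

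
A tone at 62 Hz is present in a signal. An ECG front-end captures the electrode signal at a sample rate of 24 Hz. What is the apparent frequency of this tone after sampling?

62 Hz mod fs = 14 Hz.
14 Hz > fs/2 = 12 Hz, folds to fs − 14 Hz = 10 Hz.

10 Hz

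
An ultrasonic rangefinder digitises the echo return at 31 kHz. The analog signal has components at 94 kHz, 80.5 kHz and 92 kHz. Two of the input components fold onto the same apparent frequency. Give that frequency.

1 kHz

fs/2 = 15.5 kHz.
94 kHz mod fs = 1 kHz.
1 kHz ≤ fs/2 = 15.5 kHz, appears at 1 kHz.
80.5 kHz mod fs = 18.5 kHz.
18.5 kHz > fs/2 = 15.5 kHz, folds to fs − 18.5 kHz = 12.5 kHz.
92 kHz mod fs = 30 kHz.
30 kHz > fs/2 = 15.5 kHz, folds to fs − 30 kHz = 1 kHz.
92 kHz and 94 kHz both map to 1 kHz.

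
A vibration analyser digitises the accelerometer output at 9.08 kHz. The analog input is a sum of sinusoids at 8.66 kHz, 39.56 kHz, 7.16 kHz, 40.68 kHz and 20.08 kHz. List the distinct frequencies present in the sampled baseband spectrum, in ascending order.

fs/2 = 4.54 kHz.
8.66 kHz > fs/2 = 4.54 kHz, folds to fs − 8.66 kHz = 0.42 kHz.
39.56 kHz mod fs = 3.24 kHz.
3.24 kHz ≤ fs/2 = 4.54 kHz, appears at 3.24 kHz.
7.16 kHz > fs/2 = 4.54 kHz, folds to fs − 7.16 kHz = 1.92 kHz.
40.68 kHz mod fs = 4.36 kHz.
4.36 kHz ≤ fs/2 = 4.54 kHz, appears at 4.36 kHz.
20.08 kHz mod fs = 1.92 kHz.
1.92 kHz ≤ fs/2 = 4.54 kHz, appears at 1.92 kHz.
Distinct values: {0.42 kHz, 1.92 kHz, 3.24 kHz, 4.36 kHz}.

0.42 kHz, 1.92 kHz, 3.24 kHz, 4.36 kHz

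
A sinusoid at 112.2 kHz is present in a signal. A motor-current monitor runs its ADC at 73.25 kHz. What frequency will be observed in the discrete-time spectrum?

34.3 kHz

112.2 kHz mod fs = 38.95 kHz.
38.95 kHz > fs/2 = 36.625 kHz, folds to fs − 38.95 kHz = 34.3 kHz.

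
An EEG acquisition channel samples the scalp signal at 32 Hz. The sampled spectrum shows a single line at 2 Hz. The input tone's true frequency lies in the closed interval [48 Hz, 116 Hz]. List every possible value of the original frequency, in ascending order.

Frequencies that alias to 2 Hz are k·fs ± 2 Hz for integer k ≥ 0.
k=0: 2 Hz.
k=1: 30 Hz, 34 Hz.
k=2: 62 Hz, 66 Hz.
k=3: 94 Hz, 98 Hz.
k=4: 126 Hz, 130 Hz.
Within [48 Hz, 116 Hz]: 62 Hz, 66 Hz, 94 Hz, 98 Hz.

62 Hz, 66 Hz, 94 Hz, 98 Hz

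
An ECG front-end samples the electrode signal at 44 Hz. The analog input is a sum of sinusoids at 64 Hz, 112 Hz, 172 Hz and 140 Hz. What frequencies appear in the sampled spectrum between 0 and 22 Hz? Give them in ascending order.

fs/2 = 22 Hz.
64 Hz mod fs = 20 Hz.
20 Hz ≤ fs/2 = 22 Hz, appears at 20 Hz.
112 Hz mod fs = 24 Hz.
24 Hz > fs/2 = 22 Hz, folds to fs − 24 Hz = 20 Hz.
172 Hz mod fs = 40 Hz.
40 Hz > fs/2 = 22 Hz, folds to fs − 40 Hz = 4 Hz.
140 Hz mod fs = 8 Hz.
8 Hz ≤ fs/2 = 22 Hz, appears at 8 Hz.
Distinct values: {4 Hz, 8 Hz, 20 Hz}.

4 Hz, 8 Hz, 20 Hz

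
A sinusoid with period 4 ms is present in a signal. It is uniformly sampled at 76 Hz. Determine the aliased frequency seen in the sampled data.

T = 4 ms → f = 1/T = 250 Hz.
250 Hz mod fs = 22 Hz.
22 Hz ≤ fs/2 = 38 Hz, appears at 22 Hz.

22 Hz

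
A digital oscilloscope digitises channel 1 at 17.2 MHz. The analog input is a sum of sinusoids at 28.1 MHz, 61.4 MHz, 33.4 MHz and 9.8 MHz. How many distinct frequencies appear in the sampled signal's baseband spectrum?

3

fs/2 = 8.6 MHz.
28.1 MHz mod fs = 10.9 MHz.
10.9 MHz > fs/2 = 8.6 MHz, folds to fs − 10.9 MHz = 6.3 MHz.
61.4 MHz mod fs = 9.8 MHz.
9.8 MHz > fs/2 = 8.6 MHz, folds to fs − 9.8 MHz = 7.4 MHz.
33.4 MHz mod fs = 16.2 MHz.
16.2 MHz > fs/2 = 8.6 MHz, folds to fs − 16.2 MHz = 1 MHz.
9.8 MHz > fs/2 = 8.6 MHz, folds to fs − 9.8 MHz = 7.4 MHz.
Distinct values: {1 MHz, 6.3 MHz, 7.4 MHz} → 3.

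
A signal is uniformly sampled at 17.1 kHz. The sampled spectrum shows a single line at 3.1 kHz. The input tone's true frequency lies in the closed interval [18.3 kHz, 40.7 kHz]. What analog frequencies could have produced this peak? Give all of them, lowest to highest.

20.2 kHz, 31.1 kHz, 37.3 kHz

Frequencies that alias to 3.1 kHz are k·fs ± 3.1 kHz for integer k ≥ 0.
k=0: 3.1 kHz.
k=1: 14 kHz, 20.2 kHz.
k=2: 31.1 kHz, 37.3 kHz.
k=3: 48.2 kHz, 54.4 kHz.
Within [18.3 kHz, 40.7 kHz]: 20.2 kHz, 31.1 kHz, 37.3 kHz.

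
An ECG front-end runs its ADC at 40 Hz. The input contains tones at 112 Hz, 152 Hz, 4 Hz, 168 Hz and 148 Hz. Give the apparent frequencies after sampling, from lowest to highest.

fs/2 = 20 Hz.
112 Hz mod fs = 32 Hz.
32 Hz > fs/2 = 20 Hz, folds to fs − 32 Hz = 8 Hz.
152 Hz mod fs = 32 Hz.
32 Hz > fs/2 = 20 Hz, folds to fs − 32 Hz = 8 Hz.
4 Hz ≤ fs/2 = 20 Hz, passes unchanged.
168 Hz mod fs = 8 Hz.
8 Hz ≤ fs/2 = 20 Hz, appears at 8 Hz.
148 Hz mod fs = 28 Hz.
28 Hz > fs/2 = 20 Hz, folds to fs − 28 Hz = 12 Hz.
Distinct values: {4 Hz, 8 Hz, 12 Hz}.

4 Hz, 8 Hz, 12 Hz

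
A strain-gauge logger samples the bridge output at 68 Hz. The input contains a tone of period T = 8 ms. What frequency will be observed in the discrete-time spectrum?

11 Hz

T = 8 ms → f = 1/T = 125 Hz.
125 Hz mod fs = 57 Hz.
57 Hz > fs/2 = 34 Hz, folds to fs − 57 Hz = 11 Hz.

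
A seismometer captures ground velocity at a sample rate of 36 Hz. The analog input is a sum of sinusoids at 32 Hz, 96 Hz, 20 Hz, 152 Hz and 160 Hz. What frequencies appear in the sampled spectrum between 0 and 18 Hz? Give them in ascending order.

4 Hz, 8 Hz, 12 Hz, 16 Hz

fs/2 = 18 Hz.
32 Hz > fs/2 = 18 Hz, folds to fs − 32 Hz = 4 Hz.
96 Hz mod fs = 24 Hz.
24 Hz > fs/2 = 18 Hz, folds to fs − 24 Hz = 12 Hz.
20 Hz > fs/2 = 18 Hz, folds to fs − 20 Hz = 16 Hz.
152 Hz mod fs = 8 Hz.
8 Hz ≤ fs/2 = 18 Hz, appears at 8 Hz.
160 Hz mod fs = 16 Hz.
16 Hz ≤ fs/2 = 18 Hz, appears at 16 Hz.
Distinct values: {4 Hz, 8 Hz, 12 Hz, 16 Hz}.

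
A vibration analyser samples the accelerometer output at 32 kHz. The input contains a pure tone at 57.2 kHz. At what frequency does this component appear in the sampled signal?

57.2 kHz mod fs = 25.2 kHz.
25.2 kHz > fs/2 = 16 kHz, folds to fs − 25.2 kHz = 6.8 kHz.

6.8 kHz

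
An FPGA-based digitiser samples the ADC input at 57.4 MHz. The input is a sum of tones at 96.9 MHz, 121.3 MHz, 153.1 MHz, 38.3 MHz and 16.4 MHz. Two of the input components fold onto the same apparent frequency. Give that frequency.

19.1 MHz

fs/2 = 28.7 MHz.
96.9 MHz mod fs = 39.5 MHz.
39.5 MHz > fs/2 = 28.7 MHz, folds to fs − 39.5 MHz = 17.9 MHz.
121.3 MHz mod fs = 6.5 MHz.
6.5 MHz ≤ fs/2 = 28.7 MHz, appears at 6.5 MHz.
153.1 MHz mod fs = 38.3 MHz.
38.3 MHz > fs/2 = 28.7 MHz, folds to fs − 38.3 MHz = 19.1 MHz.
38.3 MHz > fs/2 = 28.7 MHz, folds to fs − 38.3 MHz = 19.1 MHz.
16.4 MHz ≤ fs/2 = 28.7 MHz, passes unchanged.
38.3 MHz and 153.1 MHz both map to 19.1 MHz.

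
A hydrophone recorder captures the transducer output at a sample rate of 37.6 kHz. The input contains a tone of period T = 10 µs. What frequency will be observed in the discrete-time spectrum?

T = 10 µs → f = 1/T = 100 kHz.
100 kHz mod fs = 24.8 kHz.
24.8 kHz > fs/2 = 18.8 kHz, folds to fs − 24.8 kHz = 12.8 kHz.

12.8 kHz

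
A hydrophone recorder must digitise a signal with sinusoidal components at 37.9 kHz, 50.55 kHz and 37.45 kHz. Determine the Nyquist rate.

101.1 kHz

Highest-frequency component: 50.55 kHz.
Nyquist rate = 2 × 50.55 kHz = 101.1 kHz.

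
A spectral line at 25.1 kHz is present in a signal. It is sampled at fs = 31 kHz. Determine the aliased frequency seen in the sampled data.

5.9 kHz

25.1 kHz > fs/2 = 15.5 kHz, folds to fs − 25.1 kHz = 5.9 kHz.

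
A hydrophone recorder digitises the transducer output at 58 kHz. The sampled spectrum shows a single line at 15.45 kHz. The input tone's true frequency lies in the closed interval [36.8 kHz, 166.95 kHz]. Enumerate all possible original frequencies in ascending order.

42.55 kHz, 73.45 kHz, 100.55 kHz, 131.45 kHz, 158.55 kHz

Frequencies that alias to 15.45 kHz are k·fs ± 15.45 kHz for integer k ≥ 0.
k=0: 15.45 kHz.
k=1: 42.55 kHz, 73.45 kHz.
k=2: 100.55 kHz, 131.45 kHz.
k=3: 158.55 kHz, 189.45 kHz.
k=4: 216.55 kHz, 247.45 kHz.
Within [36.8 kHz, 166.95 kHz]: 42.55 kHz, 73.45 kHz, 100.55 kHz, 131.45 kHz, 158.55 kHz.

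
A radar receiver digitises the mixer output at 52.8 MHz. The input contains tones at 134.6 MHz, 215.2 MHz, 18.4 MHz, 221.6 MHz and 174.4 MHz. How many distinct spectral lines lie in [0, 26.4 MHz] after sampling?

5

fs/2 = 26.4 MHz.
134.6 MHz mod fs = 29 MHz.
29 MHz > fs/2 = 26.4 MHz, folds to fs − 29 MHz = 23.8 MHz.
215.2 MHz mod fs = 4 MHz.
4 MHz ≤ fs/2 = 26.4 MHz, appears at 4 MHz.
18.4 MHz ≤ fs/2 = 26.4 MHz, passes unchanged.
221.6 MHz mod fs = 10.4 MHz.
10.4 MHz ≤ fs/2 = 26.4 MHz, appears at 10.4 MHz.
174.4 MHz mod fs = 16 MHz.
16 MHz ≤ fs/2 = 26.4 MHz, appears at 16 MHz.
Distinct values: {4 MHz, 10.4 MHz, 16 MHz, 18.4 MHz, 23.8 MHz} → 5.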